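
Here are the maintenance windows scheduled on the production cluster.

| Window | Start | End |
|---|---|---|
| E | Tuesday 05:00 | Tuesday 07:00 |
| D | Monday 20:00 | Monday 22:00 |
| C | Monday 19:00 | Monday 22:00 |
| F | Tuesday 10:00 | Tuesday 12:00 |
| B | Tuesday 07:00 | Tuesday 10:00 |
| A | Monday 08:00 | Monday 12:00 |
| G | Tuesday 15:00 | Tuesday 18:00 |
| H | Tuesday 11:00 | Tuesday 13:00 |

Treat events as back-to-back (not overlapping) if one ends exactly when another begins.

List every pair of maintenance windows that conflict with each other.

C & D, F & H

Sorted by start: A, C, D, E, B, F, H, G.
C starts after A ends, so nothing later overlaps A either.
D starts before C ends → C and D overlap.
E starts after C ends, so nothing later overlaps C either.
E starts after D ends, so nothing later overlaps D either.
B starts exactly when E ends (back-to-back, no overlap), so nothing later overlaps E either.
F starts exactly when B ends (back-to-back, no overlap), so nothing later overlaps B either.
H starts before F ends → F and H overlap.
G starts after F ends.
G starts after H ends.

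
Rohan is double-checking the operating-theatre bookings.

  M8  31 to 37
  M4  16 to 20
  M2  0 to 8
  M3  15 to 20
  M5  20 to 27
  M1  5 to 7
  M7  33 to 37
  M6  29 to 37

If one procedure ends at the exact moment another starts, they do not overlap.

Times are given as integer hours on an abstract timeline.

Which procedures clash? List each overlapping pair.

Two intervals overlap when each starts before the other ends.
Sorted by start: M2, M1, M3, M4, M5, M6, M8, M7.
M1 starts before M2 ends → M2 and M1 overlap.
M3 starts after M2 ends, so M2 has no further overlaps.
M3 starts after M1 ends, so M1 has no further overlaps.
M4 starts before M3 ends → M3 and M4 overlap.
M5 starts exactly when M3 ends (back-to-back, no overlap), so M3 has no further overlaps.
M5 starts exactly when M4 ends (back-to-back, no overlap), so M4 has no further overlaps.
M6 starts after M5 ends, so M5 has no further overlaps.
M8 starts before M6 ends → M6 and M8 overlap.
M7 starts before M6 ends → M6 and M7 overlap.
M7 starts before M8 ends → M8 and M7 overlap.

M1 & M2, M3 & M4, M6 & M7, M6 & M8, M7 & M8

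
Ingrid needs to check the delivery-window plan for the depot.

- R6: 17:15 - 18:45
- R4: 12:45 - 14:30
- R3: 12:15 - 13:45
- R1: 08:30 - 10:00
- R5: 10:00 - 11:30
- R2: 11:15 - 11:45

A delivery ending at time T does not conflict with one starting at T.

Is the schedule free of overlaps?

Sorted by start: R1, R5, R2, R3, R4, R6.
R5 starts exactly when R1 ends (back-to-back, no overlap), so nothing later overlaps R1 either.
R2 starts before R5 ends → R5 and R2 overlap.
That's a conflict, so the schedule is not conflict-free.

No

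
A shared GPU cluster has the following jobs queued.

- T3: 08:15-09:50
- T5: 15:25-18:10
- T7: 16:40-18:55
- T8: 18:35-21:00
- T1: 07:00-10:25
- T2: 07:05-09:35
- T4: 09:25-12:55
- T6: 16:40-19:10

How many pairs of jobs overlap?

Sorted by start: T1, T2, T3, T4, T5, T6, T7, T8.
T2 starts before T1 ends → T1 and T2 overlap.
T3 starts before T1 ends → T1 and T3 overlap.
T4 starts before T1 ends → T1 and T4 overlap.
T5 starts after T1 ends, so T1 has no further overlaps.
T3 starts before T2 ends → T2 and T3 overlap.
T4 starts before T2 ends → T2 and T4 overlap.
T5 starts after T2 ends, so T2 has no further overlaps.
T4 starts before T3 ends → T3 and T4 overlap.
T5 starts after T3 ends, so T3 has no further overlaps.
T5 starts after T4 ends, so T4 has no further overlaps.
T6 starts before T5 ends → T5 and T6 overlap.
T7 starts before T5 ends → T5 and T7 overlap.
T8 starts after T5 ends.
T7 starts before T6 ends → T6 and T7 overlap.
T8 starts before T6 ends → T6 and T8 overlap.
T8 starts before T7 ends → T7 and T8 overlap.
Overlapping pairs: T1 & T2, T1 & T3, T1 & T4, T2 & T3, T2 & T4, T3 & T4, T5 & T6, T5 & T7, T6 & T7, T6 & T8, T7 & T8 — 11 in total.

11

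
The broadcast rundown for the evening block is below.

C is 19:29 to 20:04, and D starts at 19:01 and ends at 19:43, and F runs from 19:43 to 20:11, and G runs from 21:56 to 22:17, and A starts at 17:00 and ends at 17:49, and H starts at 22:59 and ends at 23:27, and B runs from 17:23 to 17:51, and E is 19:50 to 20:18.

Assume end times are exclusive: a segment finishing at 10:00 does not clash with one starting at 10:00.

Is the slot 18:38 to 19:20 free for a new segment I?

No — it overlaps D

A: ends 17:49 at or before I starts 18:38 → clear.
B: ends 17:51 at or before I starts 18:38 → clear.
D: starts 19:01 before I ends 19:20, and ends 19:43 after I starts 18:38 → overlap.
C: starts 19:29 at or after I ends 19:20 → clear.
F: starts 19:43 at or after I ends 19:20 → clear.
E: starts 19:50 at or after I ends 19:20 → clear.
G: starts 21:56 at or after I ends 19:20 → clear.
H: starts 22:59 at or after I ends 19:20 → clear.
I overlaps D.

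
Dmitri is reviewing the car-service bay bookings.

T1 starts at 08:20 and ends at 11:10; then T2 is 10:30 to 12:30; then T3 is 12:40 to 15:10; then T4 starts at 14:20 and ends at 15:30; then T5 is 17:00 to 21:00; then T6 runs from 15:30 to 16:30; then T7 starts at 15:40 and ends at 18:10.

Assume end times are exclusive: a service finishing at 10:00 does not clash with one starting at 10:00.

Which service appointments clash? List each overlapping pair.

Sorted by start: T1, T2, T3, T4, T6, T7, T5.
T2 starts before T1 ends → T1 and T2 overlap.
T3 starts after T1 ends, so nothing later overlaps T1 either.
T3 starts after T2 ends, so nothing later overlaps T2 either.
T4 starts before T3 ends → T3 and T4 overlap.
T6 starts after T3 ends, so nothing later overlaps T3 either.
T6 starts exactly when T4 ends (back-to-back, no overlap), so nothing later overlaps T4 either.
T7 starts before T6 ends → T6 and T7 overlap.
T5 starts after T6 ends.
T5 starts before T7 ends → T7 and T5 overlap.

T1 & T2, T3 & T4, T5 & T7, T6 & T7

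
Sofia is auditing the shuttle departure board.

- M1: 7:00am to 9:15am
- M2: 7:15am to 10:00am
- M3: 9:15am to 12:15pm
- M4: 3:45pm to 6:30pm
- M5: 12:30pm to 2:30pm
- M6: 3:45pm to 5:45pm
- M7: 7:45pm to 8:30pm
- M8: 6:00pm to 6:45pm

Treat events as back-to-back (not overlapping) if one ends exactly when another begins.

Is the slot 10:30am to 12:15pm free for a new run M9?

No — it overlaps M3

M1: ends 9:15am at or before M9 starts 10:30am → clear.
M2: ends 10:00am at or before M9 starts 10:30am → clear.
M3: starts 9:15am before M9 ends 12:15pm, and ends 12:15pm after M9 starts 10:30am → overlap.
M5: starts 12:30pm at or after M9 ends 12:15pm → clear.
M4: starts 3:45pm at or after M9 ends 12:15pm → clear.
M6: starts 3:45pm at or after M9 ends 12:15pm → clear.
M8: starts 6:00pm at or after M9 ends 12:15pm → clear.
M7: starts 7:45pm at or after M9 ends 12:15pm → clear.
M9 overlaps M3.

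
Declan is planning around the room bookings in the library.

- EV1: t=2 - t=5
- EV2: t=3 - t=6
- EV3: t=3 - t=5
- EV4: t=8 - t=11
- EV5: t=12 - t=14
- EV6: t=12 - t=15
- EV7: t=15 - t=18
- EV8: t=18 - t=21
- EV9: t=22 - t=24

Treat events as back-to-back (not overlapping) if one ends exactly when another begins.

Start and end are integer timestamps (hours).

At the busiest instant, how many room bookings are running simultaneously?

3

Walk through starts and ends in time order (an end at T is processed before a start at T):
t=2 start EV1 → 1
t=3 start EV2 → 2
t=3 start EV3 → 3
t=5 end EV1 → 2
t=5 end EV3 → 1
t=6 end EV2 → 0
t=8 start EV4 → 1
t=11 end EV4 → 0
t=12 start EV5 → 1
t=12 start EV6 → 2
t=14 end EV5 → 1
t=15 end EV6 → 0
t=15 start EV7 → 1
t=18 end EV7 → 0
t=18 start EV8 → 1
t=21 end EV8 → 0
t=22 start EV9 → 1
t=24 end EV9 → 0
Peak is 3, at t=3 (EV1, EV2, EV3).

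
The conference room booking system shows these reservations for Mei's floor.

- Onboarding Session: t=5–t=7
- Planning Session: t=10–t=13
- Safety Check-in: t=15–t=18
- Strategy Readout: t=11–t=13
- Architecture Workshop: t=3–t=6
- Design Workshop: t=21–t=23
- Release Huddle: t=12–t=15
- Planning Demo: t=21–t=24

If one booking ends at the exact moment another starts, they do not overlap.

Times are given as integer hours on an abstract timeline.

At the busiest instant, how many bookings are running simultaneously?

Sweep the timeline, counting +1 at each start and −1 at each end (ends before starts at a tie):
t=3 start Architecture Workshop → 1
t=5 start Onboarding Session → 2
t=6 end Architecture Workshop → 1
t=7 end Onboarding Session → 0
t=10 start Planning Session → 1
t=11 start Strategy Readout → 2
t=12 start Release Huddle → 3
t=13 end Planning Session → 2
t=13 end Strategy Readout → 1
t=15 end Release Huddle → 0
t=15 start Safety Check-in → 1
t=18 end Safety Check-in → 0
t=21 start Design Workshop → 1
t=21 start Planning Demo → 2
t=23 end Design Workshop → 1
t=24 end Planning Demo → 0
Peak is 3, at t=12 (Planning Session, Release Huddle, Strategy Readout).

3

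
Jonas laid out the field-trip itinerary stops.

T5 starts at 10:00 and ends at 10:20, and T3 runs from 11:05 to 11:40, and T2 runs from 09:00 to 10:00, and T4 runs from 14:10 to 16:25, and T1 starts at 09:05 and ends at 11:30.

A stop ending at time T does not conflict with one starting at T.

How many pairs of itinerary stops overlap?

3

Check each pair: they overlap iff neither finishes before the other starts.
Sorted by start: T2, T1, T5, T3, T4.
T1 starts before T2 ends → T2 and T1 overlap.
T5 starts exactly when T2 ends (back-to-back, no overlap); T2 is clear from here.
T5 starts before T1 ends → T1 and T5 overlap.
T3 starts before T1 ends → T1 and T3 overlap.
T4 starts after T1 ends.
T3 starts after T5 ends; T5 is clear from here.
T4 starts after T3 ends.
Overlapping pairs: T1 & T2, T1 & T3, T1 & T5 — 3 in total.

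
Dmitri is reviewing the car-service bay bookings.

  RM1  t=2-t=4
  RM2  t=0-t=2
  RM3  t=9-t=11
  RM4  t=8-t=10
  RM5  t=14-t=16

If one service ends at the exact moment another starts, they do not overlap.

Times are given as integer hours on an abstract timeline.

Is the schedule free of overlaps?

Check each pair: they overlap iff neither finishes before the other starts.
Sorted by start: RM2, RM1, RM4, RM3, RM5.
RM1 starts exactly when RM2 ends (back-to-back, no overlap) — done with RM2.
RM4 starts after RM1 ends — done with RM1.
RM3 starts before RM4 ends → RM4 and RM3 overlap.
That's a conflict, so the schedule is not conflict-free.

No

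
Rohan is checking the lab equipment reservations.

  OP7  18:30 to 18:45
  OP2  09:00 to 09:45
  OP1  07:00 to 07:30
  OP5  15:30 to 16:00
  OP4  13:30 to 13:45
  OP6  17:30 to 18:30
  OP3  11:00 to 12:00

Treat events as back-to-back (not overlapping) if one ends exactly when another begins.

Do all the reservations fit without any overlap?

Sorted by start: OP1, OP2, OP3, OP4, OP5, OP6, OP7.
OP2 starts after OP1 ends, so nothing later overlaps OP1 either.
OP3 starts after OP2 ends, so nothing later overlaps OP2 either.
OP4 starts after OP3 ends, so nothing later overlaps OP3 either.
OP5 starts after OP4 ends, so nothing later overlaps OP4 either.
OP6 starts after OP5 ends, so nothing later overlaps OP5 either.
OP7 starts exactly when OP6 ends (back-to-back, no overlap).
Every pair is clear; the schedule has no overlaps.

Yes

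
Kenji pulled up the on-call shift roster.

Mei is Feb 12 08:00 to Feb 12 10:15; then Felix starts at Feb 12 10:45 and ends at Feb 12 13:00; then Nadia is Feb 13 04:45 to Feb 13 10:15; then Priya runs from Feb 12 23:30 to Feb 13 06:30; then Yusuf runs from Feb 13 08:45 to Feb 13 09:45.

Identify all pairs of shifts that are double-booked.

Sorted by start: Mei, Felix, Priya, Nadia, Yusuf.
Felix starts after Mei ends, so nothing later overlaps Mei either.
Priya starts after Felix ends, so nothing later overlaps Felix either.
Nadia starts before Priya ends → Priya and Nadia overlap.
Yusuf starts after Priya ends.
Yusuf starts before Nadia ends → Nadia and Yusuf overlap.

Nadia & Priya, Nadia & Yusuf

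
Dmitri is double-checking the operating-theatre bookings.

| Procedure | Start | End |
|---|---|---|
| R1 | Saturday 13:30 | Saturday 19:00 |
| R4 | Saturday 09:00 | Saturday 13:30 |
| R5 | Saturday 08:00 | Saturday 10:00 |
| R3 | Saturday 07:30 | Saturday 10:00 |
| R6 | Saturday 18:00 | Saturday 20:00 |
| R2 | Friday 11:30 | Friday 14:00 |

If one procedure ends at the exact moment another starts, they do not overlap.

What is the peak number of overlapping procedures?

3

Sweep the timeline, counting +1 at each start and −1 at each end (ends before starts at a tie):
Friday 11:30 start R2 → 1
Friday 14:00 end R2 → 0
Saturday 07:30 start R3 → 1
Saturday 08:00 start R5 → 2
Saturday 09:00 start R4 → 3
Saturday 10:00 end R3 → 2
Saturday 10:00 end R5 → 1
Saturday 13:30 end R4 → 0
Saturday 13:30 start R1 → 1
Saturday 18:00 start R6 → 2
Saturday 19:00 end R1 → 1
Saturday 20:00 end R6 → 0
Peak is 3, at Saturday 09:00 (R3, R4, R5).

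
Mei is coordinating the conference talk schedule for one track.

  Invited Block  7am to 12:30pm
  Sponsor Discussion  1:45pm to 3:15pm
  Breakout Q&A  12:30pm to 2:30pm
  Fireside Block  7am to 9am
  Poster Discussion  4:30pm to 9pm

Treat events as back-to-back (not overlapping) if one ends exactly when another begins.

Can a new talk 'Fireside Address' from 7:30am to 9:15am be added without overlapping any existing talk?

Invited Block: starts 7am before Fireside Address ends 9:15am, and ends 12:30pm after Fireside Address starts 7:30am → overlap.
Fireside Block: starts 7am before Fireside Address ends 9:15am, and ends 9am after Fireside Address starts 7:30am → overlap.
Breakout Q&A: starts 12:30pm at or after Fireside Address ends 9:15am → clear.
Sponsor Discussion: starts 1:45pm at or after Fireside Address ends 9:15am → clear.
Poster Discussion: starts 4:30pm at or after Fireside Address ends 9:15am → clear.
Fireside Address overlaps Invited Block, Fireside Block.

No — it overlaps Fireside Block, Invited Block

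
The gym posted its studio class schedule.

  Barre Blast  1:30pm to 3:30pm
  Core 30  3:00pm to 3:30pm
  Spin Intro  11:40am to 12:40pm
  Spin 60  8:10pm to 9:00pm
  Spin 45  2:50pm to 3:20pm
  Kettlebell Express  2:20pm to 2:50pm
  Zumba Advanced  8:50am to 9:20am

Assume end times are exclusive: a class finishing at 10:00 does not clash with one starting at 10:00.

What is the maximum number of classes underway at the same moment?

3

Walk through starts and ends in time order (an end at T is processed before a start at T):
8:50am start Zumba Advanced → 1
9:20am end Zumba Advanced → 0
11:40am start Spin Intro → 1
12:40pm end Spin Intro → 0
1:30pm start Barre Blast → 1
2:20pm start Kettlebell Express → 2
2:50pm end Kettlebell Express → 1
2:50pm start Spin 45 → 2
3:00pm start Core 30 → 3
3:20pm end Spin 45 → 2
3:30pm end Barre Blast → 1
3:30pm end Core 30 → 0
8:10pm start Spin 60 → 1
9:00pm end Spin 60 → 0
Peak is 3, at 3:00pm (Barre Blast, Core 30, Spin 45).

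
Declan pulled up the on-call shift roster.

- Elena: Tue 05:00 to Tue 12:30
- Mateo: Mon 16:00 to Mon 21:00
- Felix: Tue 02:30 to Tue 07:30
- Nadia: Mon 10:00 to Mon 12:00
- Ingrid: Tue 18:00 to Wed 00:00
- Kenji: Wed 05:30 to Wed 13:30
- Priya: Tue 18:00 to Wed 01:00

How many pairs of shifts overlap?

Sorted by start: Nadia, Mateo, Felix, Elena, Priya, Ingrid, Kenji.
Mateo starts after Nadia ends — done with Nadia.
Felix starts after Mateo ends — done with Mateo.
Elena starts before Felix ends → Felix and Elena overlap.
Priya starts after Felix ends — done with Felix.
Priya starts after Elena ends — done with Elena.
Ingrid starts before Priya ends → Priya and Ingrid overlap.
Kenji starts after Priya ends.
Kenji starts after Ingrid ends.
Overlapping pairs: Elena & Felix, Ingrid & Priya — 2 in total.

2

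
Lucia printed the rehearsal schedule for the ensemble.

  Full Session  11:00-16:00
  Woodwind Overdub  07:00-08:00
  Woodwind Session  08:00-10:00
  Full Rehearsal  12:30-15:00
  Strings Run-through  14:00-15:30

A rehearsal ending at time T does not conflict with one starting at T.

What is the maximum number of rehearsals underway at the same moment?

3

Walk through starts and ends in time order (an end at T is processed before a start at T):
07:00 start Woodwind Overdub → 1
08:00 end Woodwind Overdub → 0
08:00 start Woodwind Session → 1
10:00 end Woodwind Session → 0
11:00 start Full Session → 1
12:30 start Full Rehearsal → 2
14:00 start Strings Run-through → 3
15:00 end Full Rehearsal → 2
15:30 end Strings Run-through → 1
16:00 end Full Session → 0
Peak is 3, at 14:00 (Full Rehearsal, Full Session, Strings Run-through).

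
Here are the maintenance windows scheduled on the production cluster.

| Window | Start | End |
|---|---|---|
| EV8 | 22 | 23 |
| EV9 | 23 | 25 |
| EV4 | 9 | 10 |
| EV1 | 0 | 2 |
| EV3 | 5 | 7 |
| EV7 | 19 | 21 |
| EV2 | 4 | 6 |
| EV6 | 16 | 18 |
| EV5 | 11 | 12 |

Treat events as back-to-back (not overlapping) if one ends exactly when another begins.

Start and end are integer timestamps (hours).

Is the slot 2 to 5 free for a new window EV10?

No — it overlaps EV2

EV1: ends 2 at or before EV10 starts 2 → clear.
EV2: starts 4 before EV10 ends 5, and ends 6 after EV10 starts 2 → overlap.
EV3: starts 5 at or after EV10 ends 5 → clear.
EV4: starts 9 at or after EV10 ends 5 → clear.
EV5: starts 11 at or after EV10 ends 5 → clear.
EV6: starts 16 at or after EV10 ends 5 → clear.
EV7: starts 19 at or after EV10 ends 5 → clear.
EV8: starts 22 at or after EV10 ends 5 → clear.
EV9: starts 23 at or after EV10 ends 5 → clear.
EV10 overlaps EV2.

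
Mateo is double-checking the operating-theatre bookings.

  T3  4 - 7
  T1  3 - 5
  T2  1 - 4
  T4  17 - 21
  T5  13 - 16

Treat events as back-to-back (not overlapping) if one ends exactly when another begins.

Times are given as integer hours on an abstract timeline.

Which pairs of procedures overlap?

T1 & T2, T1 & T3

Sorted by start: T2, T1, T3, T5, T4.
T1 starts before T2 ends → T2 and T1 overlap.
T3 starts exactly when T2 ends (back-to-back, no overlap), so T2 has no further overlaps.
T3 starts before T1 ends → T1 and T3 overlap.
T5 starts after T1 ends, so T1 has no further overlaps.
T5 starts after T3 ends, so T3 has no further overlaps.
T4 starts after T5 ends.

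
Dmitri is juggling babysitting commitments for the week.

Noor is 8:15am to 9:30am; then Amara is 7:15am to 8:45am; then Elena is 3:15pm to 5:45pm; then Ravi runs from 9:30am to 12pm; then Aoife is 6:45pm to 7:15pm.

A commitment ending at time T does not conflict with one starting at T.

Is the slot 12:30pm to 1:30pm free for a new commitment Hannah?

Yes — the slot is free

Amara: ends 8:45am at or before Hannah starts 12:30pm → clear.
Noor: ends 9:30am at or before Hannah starts 12:30pm → clear.
Ravi: ends 12pm at or before Hannah starts 12:30pm → clear.
Elena: starts 3:15pm at or after Hannah ends 1:30pm → clear.
Aoife: starts 6:45pm at or after Hannah ends 1:30pm → clear.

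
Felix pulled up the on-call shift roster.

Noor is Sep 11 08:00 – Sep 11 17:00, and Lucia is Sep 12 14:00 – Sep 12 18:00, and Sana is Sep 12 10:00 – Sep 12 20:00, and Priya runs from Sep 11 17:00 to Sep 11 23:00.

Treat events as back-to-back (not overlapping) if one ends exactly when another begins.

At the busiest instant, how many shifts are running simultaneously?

Sort all start/end points and keep a running count:
Sep 11 08:00 start Noor → 1
Sep 11 17:00 end Noor → 0
Sep 11 17:00 start Priya → 1
Sep 11 23:00 end Priya → 0
Sep 12 10:00 start Sana → 1
Sep 12 14:00 start Lucia → 2
Sep 12 18:00 end Lucia → 1
Sep 12 20:00 end Sana → 0
Peak is 2, at Sep 12 14:00 (Lucia, Sana).

2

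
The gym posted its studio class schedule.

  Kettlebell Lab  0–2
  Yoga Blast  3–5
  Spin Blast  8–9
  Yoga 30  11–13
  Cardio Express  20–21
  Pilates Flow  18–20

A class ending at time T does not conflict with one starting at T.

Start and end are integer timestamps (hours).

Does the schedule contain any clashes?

No

Sorted by start: Kettlebell Lab, Yoga Blast, Spin Blast, Yoga 30, Pilates Flow, Cardio Express.
Yoga Blast starts after Kettlebell Lab ends — done with Kettlebell Lab.
Spin Blast starts after Yoga Blast ends — done with Yoga Blast.
Yoga 30 starts after Spin Blast ends — done with Spin Blast.
Pilates Flow starts after Yoga 30 ends — done with Yoga 30.
Cardio Express starts exactly when Pilates Flow ends (back-to-back, no overlap).
Every pair is clear; the schedule has no overlaps.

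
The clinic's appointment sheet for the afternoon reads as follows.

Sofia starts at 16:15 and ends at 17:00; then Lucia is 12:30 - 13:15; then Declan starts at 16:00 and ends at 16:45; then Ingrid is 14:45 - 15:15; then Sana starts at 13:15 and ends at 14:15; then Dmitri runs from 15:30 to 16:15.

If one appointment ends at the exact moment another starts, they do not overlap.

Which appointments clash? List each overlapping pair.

Declan & Dmitri, Declan & Sofia

Sorted by start: Lucia, Sana, Ingrid, Dmitri, Declan, Sofia.
Sana starts exactly when Lucia ends (back-to-back, no overlap) — done with Lucia.
Ingrid starts after Sana ends — done with Sana.
Dmitri starts after Ingrid ends — done with Ingrid.
Declan starts before Dmitri ends → Dmitri and Declan overlap.
Sofia starts exactly when Dmitri ends (back-to-back, no overlap).
Sofia starts before Declan ends → Declan and Sofia overlap.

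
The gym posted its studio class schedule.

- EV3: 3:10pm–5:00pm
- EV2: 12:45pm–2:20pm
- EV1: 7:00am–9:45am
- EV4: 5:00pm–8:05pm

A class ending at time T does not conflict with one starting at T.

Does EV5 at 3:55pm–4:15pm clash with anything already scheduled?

EV1: ends 9:45am at or before EV5 starts 3:55pm → clear.
EV2: ends 2:20pm at or before EV5 starts 3:55pm → clear.
EV3: starts 3:10pm before EV5 ends 4:15pm, and ends 5:00pm after EV5 starts 3:55pm → overlap.
EV4: starts 5:00pm at or after EV5 ends 4:15pm → clear.
EV5 overlaps EV3.

Yes — it overlaps EV3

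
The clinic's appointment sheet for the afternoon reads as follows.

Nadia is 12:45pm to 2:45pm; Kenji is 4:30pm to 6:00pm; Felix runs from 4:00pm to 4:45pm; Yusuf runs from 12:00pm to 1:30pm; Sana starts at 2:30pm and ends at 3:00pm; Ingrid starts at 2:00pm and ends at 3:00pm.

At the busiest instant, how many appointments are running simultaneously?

Sweep the timeline, counting +1 at each start and −1 at each end (ends before starts at a tie):
12:00pm start Yusuf → 1
12:45pm start Nadia → 2
1:30pm end Yusuf → 1
2:00pm start Ingrid → 2
2:30pm start Sana → 3
2:45pm end Nadia → 2
3:00pm end Ingrid → 1
3:00pm end Sana → 0
4:00pm start Felix → 1
4:30pm start Kenji → 2
4:45pm end Felix → 1
6:00pm end Kenji → 0
Peak is 3, at 2:30pm (Ingrid, Nadia, Sana).

3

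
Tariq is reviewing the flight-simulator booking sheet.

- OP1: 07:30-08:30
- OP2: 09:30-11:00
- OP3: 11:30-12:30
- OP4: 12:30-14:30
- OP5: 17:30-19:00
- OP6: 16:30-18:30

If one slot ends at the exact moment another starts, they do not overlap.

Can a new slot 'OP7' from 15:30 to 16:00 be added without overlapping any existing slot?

OP1: ends 08:30 at or before OP7 starts 15:30 → clear.
OP2: ends 11:00 at or before OP7 starts 15:30 → clear.
OP3: ends 12:30 at or before OP7 starts 15:30 → clear.
OP4: ends 14:30 at or before OP7 starts 15:30 → clear.
OP6: starts 16:30 at or after OP7 ends 16:00 → clear.
OP5: starts 17:30 at or after OP7 ends 16:00 → clear.

Yes — the slot is free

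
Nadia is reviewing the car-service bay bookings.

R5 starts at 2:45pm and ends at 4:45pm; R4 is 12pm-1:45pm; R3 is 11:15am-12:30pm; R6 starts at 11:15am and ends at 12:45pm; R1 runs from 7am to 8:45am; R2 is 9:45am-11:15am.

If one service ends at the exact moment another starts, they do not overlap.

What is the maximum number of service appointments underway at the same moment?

3

Sweep the timeline, counting +1 at each start and −1 at each end (ends before starts at a tie):
7am start R1 → 1
8:45am end R1 → 0
9:45am start R2 → 1
11:15am end R2 → 0
11:15am start R3 → 1
11:15am start R6 → 2
12pm start R4 → 3
12:30pm end R3 → 2
12:45pm end R6 → 1
1:45pm end R4 → 0
2:45pm start R5 → 1
4:45pm end R5 → 0
Peak is 3, at 12pm (R3, R4, R6).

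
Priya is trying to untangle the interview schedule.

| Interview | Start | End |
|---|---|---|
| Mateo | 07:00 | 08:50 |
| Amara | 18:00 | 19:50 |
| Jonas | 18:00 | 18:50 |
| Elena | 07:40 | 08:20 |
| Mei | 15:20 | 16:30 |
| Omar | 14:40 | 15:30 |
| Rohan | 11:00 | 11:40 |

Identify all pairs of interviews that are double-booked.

Sorted by start: Mateo, Elena, Rohan, Omar, Mei, Amara, Jonas.
Elena starts before Mateo ends → Mateo and Elena overlap.
Rohan starts after Mateo ends, so nothing later overlaps Mateo either.
Rohan starts after Elena ends, so nothing later overlaps Elena either.
Omar starts after Rohan ends, so nothing later overlaps Rohan either.
Mei starts before Omar ends → Omar and Mei overlap.
Amara starts after Omar ends, so nothing later overlaps Omar either.
Amara starts after Mei ends, so nothing later overlaps Mei either.
Jonas starts before Amara ends → Amara and Jonas overlap.

Amara & Jonas, Elena & Mateo, Mei & Omar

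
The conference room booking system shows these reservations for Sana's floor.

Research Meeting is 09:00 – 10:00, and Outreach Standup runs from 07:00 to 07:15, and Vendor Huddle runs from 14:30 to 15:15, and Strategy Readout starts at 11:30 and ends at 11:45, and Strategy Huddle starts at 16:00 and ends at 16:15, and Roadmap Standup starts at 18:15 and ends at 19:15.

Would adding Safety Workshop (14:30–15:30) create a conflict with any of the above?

Outreach Standup: ends 07:15 at or before Safety Workshop starts 14:30 → clear.
Research Meeting: ends 10:00 at or before Safety Workshop starts 14:30 → clear.
Strategy Readout: ends 11:45 at or before Safety Workshop starts 14:30 → clear.
Vendor Huddle: starts 14:30 before Safety Workshop ends 15:30, and ends 15:15 after Safety Workshop starts 14:30 → overlap.
Strategy Huddle: starts 16:00 at or after Safety Workshop ends 15:30 → clear.
Roadmap Standup: starts 18:15 at or after Safety Workshop ends 15:30 → clear.
Safety Workshop overlaps Vendor Huddle.

Yes — it overlaps Vendor Huddle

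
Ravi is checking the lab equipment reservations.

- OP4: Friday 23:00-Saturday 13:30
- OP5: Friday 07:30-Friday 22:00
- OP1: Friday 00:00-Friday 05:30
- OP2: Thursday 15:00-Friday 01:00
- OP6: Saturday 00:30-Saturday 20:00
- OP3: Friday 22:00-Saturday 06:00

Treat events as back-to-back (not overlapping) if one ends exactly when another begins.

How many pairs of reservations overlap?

4

Sorted by start: OP2, OP1, OP5, OP3, OP4, OP6.
OP1 starts before OP2 ends → OP2 and OP1 overlap.
OP5 starts after OP2 ends, so nothing later overlaps OP2 either.
OP5 starts after OP1 ends, so nothing later overlaps OP1 either.
OP3 starts exactly when OP5 ends (back-to-back, no overlap), so nothing later overlaps OP5 either.
OP4 starts before OP3 ends → OP3 and OP4 overlap.
OP6 starts before OP3 ends → OP3 and OP6 overlap.
OP6 starts before OP4 ends → OP4 and OP6 overlap.
Overlapping pairs: OP1 & OP2, OP3 & OP4, OP3 & OP6, OP4 & OP6 — 4 in total.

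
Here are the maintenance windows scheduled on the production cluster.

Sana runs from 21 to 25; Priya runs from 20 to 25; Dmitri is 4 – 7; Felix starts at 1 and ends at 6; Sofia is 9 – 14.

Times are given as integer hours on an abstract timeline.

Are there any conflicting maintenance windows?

Sorted by start: Felix, Dmitri, Sofia, Priya, Sana.
Dmitri starts before Felix ends → Felix and Dmitri overlap.
That's a conflict, so the schedule is not conflict-free.

Yes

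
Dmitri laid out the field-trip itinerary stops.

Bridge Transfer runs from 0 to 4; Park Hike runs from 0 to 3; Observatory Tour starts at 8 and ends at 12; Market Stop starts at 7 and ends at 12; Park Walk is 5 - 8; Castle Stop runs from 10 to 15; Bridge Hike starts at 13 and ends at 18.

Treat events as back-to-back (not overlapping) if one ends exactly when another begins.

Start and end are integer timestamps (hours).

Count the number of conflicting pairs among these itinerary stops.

6

Sorted by start: Bridge Transfer, Park Hike, Park Walk, Market Stop, Observatory Tour, Castle Stop, Bridge Hike.
Park Hike starts before Bridge Transfer ends → Bridge Transfer and Park Hike overlap.
Park Walk starts after Bridge Transfer ends, so Bridge Transfer has no further overlaps.
Park Walk starts after Park Hike ends, so Park Hike has no further overlaps.
Market Stop starts before Park Walk ends → Park Walk and Market Stop overlap.
Observatory Tour starts exactly when Park Walk ends (back-to-back, no overlap), so Park Walk has no further overlaps.
Observatory Tour starts before Market Stop ends → Market Stop and Observatory Tour overlap.
Castle Stop starts before Market Stop ends → Market Stop and Castle Stop overlap.
Bridge Hike starts after Market Stop ends.
Castle Stop starts before Observatory Tour ends → Observatory Tour and Castle Stop overlap.
Bridge Hike starts after Observatory Tour ends.
Bridge Hike starts before Castle Stop ends → Castle Stop and Bridge Hike overlap.
Overlapping pairs: Bridge Hike & Castle Stop, Bridge Transfer & Park Hike, Castle Stop & Market Stop, Castle Stop & Observatory Tour, Market Stop & Observatory Tour, Market Stop & Park Walk — 6 in total.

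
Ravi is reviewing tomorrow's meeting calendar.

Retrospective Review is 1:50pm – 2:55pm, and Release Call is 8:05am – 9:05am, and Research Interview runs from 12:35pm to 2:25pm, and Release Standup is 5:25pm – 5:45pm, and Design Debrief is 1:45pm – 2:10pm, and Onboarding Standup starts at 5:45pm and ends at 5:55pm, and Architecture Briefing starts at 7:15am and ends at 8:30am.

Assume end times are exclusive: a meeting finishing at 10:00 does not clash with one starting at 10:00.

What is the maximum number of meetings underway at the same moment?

3

Walk through starts and ends in time order (an end at T is processed before a start at T):
7:15am start Architecture Briefing → 1
8:05am start Release Call → 2
8:30am end Architecture Briefing → 1
9:05am end Release Call → 0
12:35pm start Research Interview → 1
1:45pm start Design Debrief → 2
1:50pm start Retrospective Review → 3
2:10pm end Design Debrief → 2
2:25pm end Research Interview → 1
2:55pm end Retrospective Review → 0
5:25pm start Release Standup → 1
5:45pm end Release Standup → 0
5:45pm start Onboarding Standup → 1
5:55pm end Onboarding Standup → 0
Peak is 3, at 1:50pm (Design Debrief, Research Interview, Retrospective Review).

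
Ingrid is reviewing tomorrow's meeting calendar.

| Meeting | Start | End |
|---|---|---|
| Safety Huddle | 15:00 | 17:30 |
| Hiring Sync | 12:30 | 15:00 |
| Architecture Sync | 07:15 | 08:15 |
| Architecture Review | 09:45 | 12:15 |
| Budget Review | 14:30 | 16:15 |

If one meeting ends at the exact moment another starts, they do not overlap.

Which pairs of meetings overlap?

Budget Review & Hiring Sync, Budget Review & Safety Huddle

Sorted by start: Architecture Sync, Architecture Review, Hiring Sync, Budget Review, Safety Huddle.
Architecture Review starts after Architecture Sync ends — done with Architecture Sync.
Hiring Sync starts after Architecture Review ends — done with Architecture Review.
Budget Review starts before Hiring Sync ends → Hiring Sync and Budget Review overlap.
Safety Huddle starts exactly when Hiring Sync ends (back-to-back, no overlap).
Safety Huddle starts before Budget Review ends → Budget Review and Safety Huddle overlap.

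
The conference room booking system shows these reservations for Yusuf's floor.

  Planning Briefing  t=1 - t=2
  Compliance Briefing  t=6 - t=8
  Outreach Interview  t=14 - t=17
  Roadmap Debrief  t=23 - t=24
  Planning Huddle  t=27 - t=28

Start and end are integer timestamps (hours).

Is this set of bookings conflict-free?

Sorted by start: Planning Briefing, Compliance Briefing, Outreach Interview, Roadmap Debrief, Planning Huddle.
Compliance Briefing starts after Planning Briefing ends, so nothing later overlaps Planning Briefing either.
Outreach Interview starts after Compliance Briefing ends, so nothing later overlaps Compliance Briefing either.
Roadmap Debrief starts after Outreach Interview ends, so nothing later overlaps Outreach Interview either.
Planning Huddle starts after Roadmap Debrief ends.
Every pair is clear; the schedule has no overlaps.

Yes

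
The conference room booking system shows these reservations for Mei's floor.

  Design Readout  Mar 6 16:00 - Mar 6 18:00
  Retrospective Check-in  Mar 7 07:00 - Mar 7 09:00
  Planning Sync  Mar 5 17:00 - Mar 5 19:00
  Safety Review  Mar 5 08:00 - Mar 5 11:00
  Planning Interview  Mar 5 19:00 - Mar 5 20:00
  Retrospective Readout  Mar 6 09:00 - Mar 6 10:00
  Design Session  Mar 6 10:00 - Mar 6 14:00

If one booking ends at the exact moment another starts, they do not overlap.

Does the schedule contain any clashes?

Sorted by start: Safety Review, Planning Sync, Planning Interview, Retrospective Readout, Design Session, Design Readout, Retrospective Check-in.
Planning Sync starts after Safety Review ends, so Safety Review has no further overlaps.
Planning Interview starts exactly when Planning Sync ends (back-to-back, no overlap), so Planning Sync has no further overlaps.
Retrospective Readout starts after Planning Interview ends, so Planning Interview has no further overlaps.
Design Session starts exactly when Retrospective Readout ends (back-to-back, no overlap), so Retrospective Readout has no further overlaps.
Design Readout starts after Design Session ends, so Design Session has no further overlaps.
Retrospective Check-in starts after Design Readout ends.
Every pair is clear; the schedule has no overlaps.

No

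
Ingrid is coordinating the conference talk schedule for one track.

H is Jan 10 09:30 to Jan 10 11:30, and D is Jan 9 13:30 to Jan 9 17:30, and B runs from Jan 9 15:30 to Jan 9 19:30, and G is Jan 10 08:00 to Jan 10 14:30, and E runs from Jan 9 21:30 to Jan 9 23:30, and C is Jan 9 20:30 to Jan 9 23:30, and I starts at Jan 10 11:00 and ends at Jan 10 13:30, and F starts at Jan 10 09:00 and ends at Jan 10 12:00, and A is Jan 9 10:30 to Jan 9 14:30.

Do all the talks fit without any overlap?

Sorted by start: A, D, B, C, E, G, F, H, I.
D starts before A ends → A and D overlap.
That's a conflict, so the schedule is not conflict-free.

No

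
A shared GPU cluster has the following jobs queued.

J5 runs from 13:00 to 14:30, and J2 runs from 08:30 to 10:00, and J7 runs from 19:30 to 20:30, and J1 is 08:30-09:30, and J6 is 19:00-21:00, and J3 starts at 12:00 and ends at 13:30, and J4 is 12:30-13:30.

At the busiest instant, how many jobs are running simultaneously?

3

Sort all start/end points and keep a running count:
08:30 start J1 → 1
08:30 start J2 → 2
09:30 end J1 → 1
10:00 end J2 → 0
12:00 start J3 → 1
12:30 start J4 → 2
13:00 start J5 → 3
13:30 end J3 → 2
13:30 end J4 → 1
14:30 end J5 → 0
19:00 start J6 → 1
19:30 start J7 → 2
20:30 end J7 → 1
21:00 end J6 → 0
Peak is 3, at 13:00 (J3, J4, J5).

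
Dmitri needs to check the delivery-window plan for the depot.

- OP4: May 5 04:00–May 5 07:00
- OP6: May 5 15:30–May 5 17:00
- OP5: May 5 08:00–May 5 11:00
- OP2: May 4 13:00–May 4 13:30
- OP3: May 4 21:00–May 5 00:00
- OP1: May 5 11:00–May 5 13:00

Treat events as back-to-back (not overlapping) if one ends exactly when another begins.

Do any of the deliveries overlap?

No

Sorted by start: OP2, OP3, OP4, OP5, OP1, OP6.
OP3 starts after OP2 ends, so nothing later overlaps OP2 either.
OP4 starts after OP3 ends, so nothing later overlaps OP3 either.
OP5 starts after OP4 ends, so nothing later overlaps OP4 either.
OP1 starts exactly when OP5 ends (back-to-back, no overlap), so nothing later overlaps OP5 either.
OP6 starts after OP1 ends.
Every pair is clear; the schedule has no overlaps.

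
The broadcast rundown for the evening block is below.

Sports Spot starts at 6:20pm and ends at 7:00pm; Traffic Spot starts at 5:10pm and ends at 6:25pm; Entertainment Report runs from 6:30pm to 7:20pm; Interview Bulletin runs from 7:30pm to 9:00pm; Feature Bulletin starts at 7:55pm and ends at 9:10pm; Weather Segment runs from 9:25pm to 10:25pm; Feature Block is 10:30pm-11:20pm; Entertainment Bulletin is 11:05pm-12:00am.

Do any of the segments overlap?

Sorted by start: Traffic Spot, Sports Spot, Entertainment Report, Interview Bulletin, Feature Bulletin, Weather Segment, Feature Block, Entertainment Bulletin.
Sports Spot starts before Traffic Spot ends → Traffic Spot and Sports Spot overlap.
That's a conflict, so the schedule is not conflict-free.

Yes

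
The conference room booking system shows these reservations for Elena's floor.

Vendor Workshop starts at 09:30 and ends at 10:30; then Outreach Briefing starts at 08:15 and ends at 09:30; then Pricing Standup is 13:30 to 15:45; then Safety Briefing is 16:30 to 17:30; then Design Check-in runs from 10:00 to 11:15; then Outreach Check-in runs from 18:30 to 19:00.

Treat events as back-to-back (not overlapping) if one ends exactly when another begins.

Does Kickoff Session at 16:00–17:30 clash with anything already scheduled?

Yes — it overlaps Safety Briefing

Outreach Briefing: ends 09:30 at or before Kickoff Session starts 16:00 → clear.
Vendor Workshop: ends 10:30 at or before Kickoff Session starts 16:00 → clear.
Design Check-in: ends 11:15 at or before Kickoff Session starts 16:00 → clear.
Pricing Standup: ends 15:45 at or before Kickoff Session starts 16:00 → clear.
Safety Briefing: starts 16:30 before Kickoff Session ends 17:30, and ends 17:30 after Kickoff Session starts 16:00 → overlap.
Outreach Check-in: starts 18:30 at or after Kickoff Session ends 17:30 → clear.
Kickoff Session overlaps Safety Briefing.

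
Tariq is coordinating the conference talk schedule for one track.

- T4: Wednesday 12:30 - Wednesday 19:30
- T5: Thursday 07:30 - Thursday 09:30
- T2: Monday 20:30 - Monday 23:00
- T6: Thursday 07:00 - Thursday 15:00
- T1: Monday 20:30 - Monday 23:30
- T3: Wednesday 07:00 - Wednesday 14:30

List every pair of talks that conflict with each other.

T1 & T2, T3 & T4, T5 & T6

Check each pair: they overlap iff neither finishes before the other starts.
Sorted by start: T1, T2, T3, T4, T6, T5.
T2 starts before T1 ends → T1 and T2 overlap.
T3 starts after T1 ends, so T1 has no further overlaps.
T3 starts after T2 ends, so T2 has no further overlaps.
T4 starts before T3 ends → T3 and T4 overlap.
T6 starts after T3 ends, so T3 has no further overlaps.
T6 starts after T4 ends, so T4 has no further overlaps.
T5 starts before T6 ends → T6 and T5 overlap.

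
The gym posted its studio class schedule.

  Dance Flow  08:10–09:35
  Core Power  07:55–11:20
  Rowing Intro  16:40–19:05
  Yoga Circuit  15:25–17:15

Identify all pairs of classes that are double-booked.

Core Power & Dance Flow, Rowing Intro & Yoga Circuit

Sorted by start: Core Power, Dance Flow, Yoga Circuit, Rowing Intro.
Dance Flow starts before Core Power ends → Core Power and Dance Flow overlap.
Yoga Circuit starts after Core Power ends; Core Power is clear from here.
Yoga Circuit starts after Dance Flow ends; Dance Flow is clear from here.
Rowing Intro starts before Yoga Circuit ends → Yoga Circuit and Rowing Intro overlap.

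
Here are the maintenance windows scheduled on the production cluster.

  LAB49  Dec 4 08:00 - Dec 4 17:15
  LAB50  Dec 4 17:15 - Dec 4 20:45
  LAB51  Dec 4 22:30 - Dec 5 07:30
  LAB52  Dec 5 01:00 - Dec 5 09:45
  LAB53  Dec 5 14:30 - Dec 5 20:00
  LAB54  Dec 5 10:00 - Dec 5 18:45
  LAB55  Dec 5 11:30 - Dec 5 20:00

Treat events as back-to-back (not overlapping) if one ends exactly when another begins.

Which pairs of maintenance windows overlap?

LAB51 & LAB52, LAB53 & LAB54, LAB53 & LAB55, LAB54 & LAB55

Sorted by start: LAB49, LAB50, LAB51, LAB52, LAB54, LAB55, LAB53.
LAB50 starts exactly when LAB49 ends (back-to-back, no overlap), so nothing later overlaps LAB49 either.
LAB51 starts after LAB50 ends, so nothing later overlaps LAB50 either.
LAB52 starts before LAB51 ends → LAB51 and LAB52 overlap.
LAB54 starts after LAB51 ends, so nothing later overlaps LAB51 either.
LAB54 starts after LAB52 ends, so nothing later overlaps LAB52 either.
LAB55 starts before LAB54 ends → LAB54 and LAB55 overlap.
LAB53 starts before LAB54 ends → LAB54 and LAB53 overlap.
LAB53 starts before LAB55 ends → LAB55 and LAB53 overlap.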